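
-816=-816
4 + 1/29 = 117/29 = 4.03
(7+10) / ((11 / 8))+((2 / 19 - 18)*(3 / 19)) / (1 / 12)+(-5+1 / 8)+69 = 1352771 / 31768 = 42.58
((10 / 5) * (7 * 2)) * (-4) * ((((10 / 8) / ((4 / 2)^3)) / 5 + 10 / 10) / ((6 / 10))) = -385 / 2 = -192.50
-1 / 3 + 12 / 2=17 / 3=5.67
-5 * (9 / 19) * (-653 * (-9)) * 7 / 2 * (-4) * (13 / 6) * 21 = 168464205 / 19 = 8866537.11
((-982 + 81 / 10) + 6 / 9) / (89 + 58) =-4171 / 630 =-6.62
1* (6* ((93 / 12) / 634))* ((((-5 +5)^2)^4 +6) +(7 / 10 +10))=15531 / 12680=1.22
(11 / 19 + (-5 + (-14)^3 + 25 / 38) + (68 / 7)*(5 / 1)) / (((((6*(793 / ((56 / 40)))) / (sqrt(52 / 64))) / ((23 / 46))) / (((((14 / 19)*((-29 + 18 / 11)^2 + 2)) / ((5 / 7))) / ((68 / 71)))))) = -289.45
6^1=6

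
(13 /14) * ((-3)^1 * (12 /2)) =-117 /7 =-16.71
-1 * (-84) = 84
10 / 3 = 3.33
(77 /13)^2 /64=5929 /10816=0.55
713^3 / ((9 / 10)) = 3624670970 / 9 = 402741218.89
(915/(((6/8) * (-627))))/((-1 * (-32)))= -305/5016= -0.06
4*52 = 208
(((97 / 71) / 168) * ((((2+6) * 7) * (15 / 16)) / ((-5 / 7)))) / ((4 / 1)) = -679 / 4544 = -0.15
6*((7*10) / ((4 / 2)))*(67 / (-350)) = -201 / 5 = -40.20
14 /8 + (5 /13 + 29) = 1619 /52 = 31.13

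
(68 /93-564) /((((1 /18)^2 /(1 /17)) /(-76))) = 429967872 /527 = 815878.31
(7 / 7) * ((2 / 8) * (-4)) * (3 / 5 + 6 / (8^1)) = -27 / 20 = -1.35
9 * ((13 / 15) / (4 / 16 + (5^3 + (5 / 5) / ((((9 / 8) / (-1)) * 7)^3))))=39007332 / 626357495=0.06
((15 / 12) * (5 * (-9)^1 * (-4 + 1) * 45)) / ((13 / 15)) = 455625 / 52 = 8762.02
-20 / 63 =-0.32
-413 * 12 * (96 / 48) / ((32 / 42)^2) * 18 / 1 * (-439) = 2158822449 / 16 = 134926403.06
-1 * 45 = -45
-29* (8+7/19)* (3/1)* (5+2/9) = -72239/19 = -3802.05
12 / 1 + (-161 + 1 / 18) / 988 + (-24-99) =-1976921 / 17784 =-111.16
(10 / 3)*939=3130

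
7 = 7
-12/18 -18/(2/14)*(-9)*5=5669.33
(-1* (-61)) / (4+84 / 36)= 183 / 19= 9.63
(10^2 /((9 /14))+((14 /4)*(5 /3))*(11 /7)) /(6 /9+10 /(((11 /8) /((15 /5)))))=32615 /4452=7.33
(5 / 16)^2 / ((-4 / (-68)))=425 / 256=1.66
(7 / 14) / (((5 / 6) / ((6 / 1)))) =18 / 5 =3.60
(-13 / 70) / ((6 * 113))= -13 / 47460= -0.00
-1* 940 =-940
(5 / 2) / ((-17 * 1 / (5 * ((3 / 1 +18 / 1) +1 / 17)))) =-4475 / 289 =-15.48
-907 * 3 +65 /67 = -182242 /67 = -2720.03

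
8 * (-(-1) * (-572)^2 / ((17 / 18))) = 47114496 / 17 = 2771440.94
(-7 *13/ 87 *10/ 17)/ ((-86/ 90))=13650/ 21199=0.64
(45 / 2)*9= 405 / 2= 202.50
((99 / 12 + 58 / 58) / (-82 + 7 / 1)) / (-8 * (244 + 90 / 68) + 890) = 629 / 5470200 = 0.00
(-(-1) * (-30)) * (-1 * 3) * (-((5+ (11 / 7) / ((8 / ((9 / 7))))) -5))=-4455 / 196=-22.73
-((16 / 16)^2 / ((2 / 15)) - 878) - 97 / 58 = 25196 / 29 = 868.83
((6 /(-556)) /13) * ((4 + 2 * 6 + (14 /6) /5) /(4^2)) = -19 /22240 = -0.00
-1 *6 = -6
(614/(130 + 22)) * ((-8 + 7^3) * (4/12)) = 102845/228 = 451.07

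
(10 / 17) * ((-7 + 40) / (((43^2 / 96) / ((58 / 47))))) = 1837440 / 1477351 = 1.24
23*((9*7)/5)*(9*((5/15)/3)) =1449/5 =289.80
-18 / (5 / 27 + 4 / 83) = -40338 / 523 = -77.13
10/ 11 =0.91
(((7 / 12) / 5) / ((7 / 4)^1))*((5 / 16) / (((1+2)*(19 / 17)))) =17 / 2736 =0.01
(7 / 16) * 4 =7 / 4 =1.75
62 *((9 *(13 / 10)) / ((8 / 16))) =7254 / 5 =1450.80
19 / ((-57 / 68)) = -22.67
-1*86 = -86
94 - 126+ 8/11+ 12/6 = -322/11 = -29.27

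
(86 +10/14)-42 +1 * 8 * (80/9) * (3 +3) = 9899/21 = 471.38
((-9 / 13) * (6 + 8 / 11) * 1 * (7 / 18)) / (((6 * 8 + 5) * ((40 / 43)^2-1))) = 478891 / 1887171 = 0.25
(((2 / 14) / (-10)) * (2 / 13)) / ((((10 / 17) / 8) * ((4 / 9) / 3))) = -0.20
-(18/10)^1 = -9/5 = -1.80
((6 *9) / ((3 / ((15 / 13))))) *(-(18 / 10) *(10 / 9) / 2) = -270 / 13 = -20.77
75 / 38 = 1.97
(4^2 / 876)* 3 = 4 / 73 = 0.05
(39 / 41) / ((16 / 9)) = 351 / 656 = 0.54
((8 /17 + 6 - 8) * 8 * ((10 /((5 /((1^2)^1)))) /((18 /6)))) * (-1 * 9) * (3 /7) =3744 /119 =31.46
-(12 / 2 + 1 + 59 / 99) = -752 / 99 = -7.60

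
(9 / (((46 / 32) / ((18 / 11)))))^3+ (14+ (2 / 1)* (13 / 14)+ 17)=125624494526 / 113359939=1108.19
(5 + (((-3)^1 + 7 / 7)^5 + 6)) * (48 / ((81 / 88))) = -9856 / 9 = -1095.11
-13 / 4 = -3.25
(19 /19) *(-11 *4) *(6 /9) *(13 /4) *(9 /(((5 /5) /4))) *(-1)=3432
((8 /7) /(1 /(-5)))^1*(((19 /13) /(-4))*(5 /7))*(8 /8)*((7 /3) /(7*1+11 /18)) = 5700 /12467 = 0.46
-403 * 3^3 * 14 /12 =-25389 /2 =-12694.50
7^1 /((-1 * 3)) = -7 /3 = -2.33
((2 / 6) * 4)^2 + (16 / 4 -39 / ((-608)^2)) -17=-37336415 / 3326976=-11.22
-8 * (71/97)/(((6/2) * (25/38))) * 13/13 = -21584/7275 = -2.97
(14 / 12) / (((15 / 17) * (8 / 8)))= 1.32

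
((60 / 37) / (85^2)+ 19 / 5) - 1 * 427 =-22626376 / 53465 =-423.20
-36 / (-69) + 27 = 633 / 23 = 27.52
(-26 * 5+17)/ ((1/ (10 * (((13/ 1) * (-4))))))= 58760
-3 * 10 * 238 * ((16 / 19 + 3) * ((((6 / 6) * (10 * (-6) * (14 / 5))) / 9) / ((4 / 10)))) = 24323600 / 19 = 1280189.47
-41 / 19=-2.16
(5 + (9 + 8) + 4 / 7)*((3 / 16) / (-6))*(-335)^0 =-79 / 112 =-0.71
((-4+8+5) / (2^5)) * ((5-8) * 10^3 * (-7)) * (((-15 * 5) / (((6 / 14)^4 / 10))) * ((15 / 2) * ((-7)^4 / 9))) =-3152625546875 / 12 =-262718795572.92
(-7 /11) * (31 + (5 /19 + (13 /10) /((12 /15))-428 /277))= -9237669 /463144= -19.95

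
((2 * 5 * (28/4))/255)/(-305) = -14/15555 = -0.00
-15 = -15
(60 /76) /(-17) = -15 /323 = -0.05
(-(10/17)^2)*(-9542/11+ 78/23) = 21860800/73117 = 298.98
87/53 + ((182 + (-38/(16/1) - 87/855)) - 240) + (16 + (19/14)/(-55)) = -398797843/9304680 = -42.86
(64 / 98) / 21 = 32 / 1029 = 0.03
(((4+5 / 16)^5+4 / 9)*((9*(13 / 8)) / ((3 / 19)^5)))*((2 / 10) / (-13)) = -6972930728997611 / 2038431744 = -3420733.00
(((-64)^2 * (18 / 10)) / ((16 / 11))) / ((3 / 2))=16896 / 5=3379.20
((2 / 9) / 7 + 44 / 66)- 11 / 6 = -143 / 126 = -1.13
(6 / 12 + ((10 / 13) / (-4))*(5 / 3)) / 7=1 / 39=0.03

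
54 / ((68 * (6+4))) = 27 / 340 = 0.08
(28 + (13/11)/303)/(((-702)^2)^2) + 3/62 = 1214157487082239/25092588006568368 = 0.05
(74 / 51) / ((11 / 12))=1.58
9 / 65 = 0.14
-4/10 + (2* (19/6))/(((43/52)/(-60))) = -98886/215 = -459.93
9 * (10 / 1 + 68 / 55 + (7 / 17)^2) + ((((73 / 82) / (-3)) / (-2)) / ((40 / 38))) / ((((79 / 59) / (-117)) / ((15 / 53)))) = 4329484484661 / 43658351440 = 99.17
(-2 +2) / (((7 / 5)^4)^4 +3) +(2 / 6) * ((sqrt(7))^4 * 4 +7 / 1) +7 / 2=427 / 6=71.17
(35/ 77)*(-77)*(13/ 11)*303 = -137865/ 11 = -12533.18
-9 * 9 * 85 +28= -6857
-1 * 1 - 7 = -8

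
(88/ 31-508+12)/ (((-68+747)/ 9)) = -6.54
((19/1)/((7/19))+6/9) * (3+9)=4388/7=626.86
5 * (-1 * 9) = -45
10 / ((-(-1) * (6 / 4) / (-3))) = -20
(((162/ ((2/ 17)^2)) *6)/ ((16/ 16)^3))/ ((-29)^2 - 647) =361.99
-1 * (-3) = 3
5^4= 625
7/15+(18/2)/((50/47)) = 1339/150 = 8.93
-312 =-312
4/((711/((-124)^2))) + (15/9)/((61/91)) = 3859579/43371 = 88.99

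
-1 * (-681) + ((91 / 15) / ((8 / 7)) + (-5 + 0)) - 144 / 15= 16121 / 24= 671.71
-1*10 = -10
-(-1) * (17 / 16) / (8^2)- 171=-175087 / 1024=-170.98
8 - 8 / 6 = 20 / 3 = 6.67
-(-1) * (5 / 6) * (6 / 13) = 5 / 13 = 0.38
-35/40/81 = -7/648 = -0.01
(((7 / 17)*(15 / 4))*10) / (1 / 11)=5775 / 34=169.85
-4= -4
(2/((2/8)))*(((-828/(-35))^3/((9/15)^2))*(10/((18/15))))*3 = 2522949120/343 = 7355536.79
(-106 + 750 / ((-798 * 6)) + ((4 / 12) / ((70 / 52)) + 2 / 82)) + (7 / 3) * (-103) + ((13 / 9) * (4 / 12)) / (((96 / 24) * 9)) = -346.20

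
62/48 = 31/24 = 1.29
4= 4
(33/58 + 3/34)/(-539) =-324/265727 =-0.00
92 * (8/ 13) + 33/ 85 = 62989/ 1105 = 57.00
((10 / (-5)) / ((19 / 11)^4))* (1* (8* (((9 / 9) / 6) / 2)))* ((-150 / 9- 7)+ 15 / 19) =76367456 / 22284891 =3.43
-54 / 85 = -0.64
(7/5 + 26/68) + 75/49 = 27597/8330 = 3.31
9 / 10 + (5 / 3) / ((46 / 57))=2.97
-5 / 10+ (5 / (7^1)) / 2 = -1 / 7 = -0.14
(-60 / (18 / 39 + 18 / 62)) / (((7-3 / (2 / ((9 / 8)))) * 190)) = -12896 / 163115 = -0.08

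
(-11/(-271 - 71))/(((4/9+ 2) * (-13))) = -1/988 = -0.00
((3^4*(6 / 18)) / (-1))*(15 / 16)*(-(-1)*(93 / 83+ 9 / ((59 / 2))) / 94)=-2827305 / 7365088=-0.38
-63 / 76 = -0.83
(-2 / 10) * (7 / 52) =-0.03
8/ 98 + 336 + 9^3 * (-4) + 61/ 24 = -3030995/ 1176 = -2577.38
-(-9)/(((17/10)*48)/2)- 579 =-39357/68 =-578.78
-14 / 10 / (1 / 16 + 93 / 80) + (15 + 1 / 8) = 783 / 56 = 13.98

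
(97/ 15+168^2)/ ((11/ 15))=423457/ 11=38496.09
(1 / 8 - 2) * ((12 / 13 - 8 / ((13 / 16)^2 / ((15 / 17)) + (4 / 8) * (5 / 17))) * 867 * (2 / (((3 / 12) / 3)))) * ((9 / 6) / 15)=23751660942 / 759733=31263.17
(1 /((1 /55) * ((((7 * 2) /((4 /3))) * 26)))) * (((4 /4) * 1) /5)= 11 /273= 0.04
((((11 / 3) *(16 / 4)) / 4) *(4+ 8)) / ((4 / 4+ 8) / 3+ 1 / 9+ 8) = 99 / 25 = 3.96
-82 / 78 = -41 / 39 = -1.05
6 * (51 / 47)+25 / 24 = 8519 / 1128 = 7.55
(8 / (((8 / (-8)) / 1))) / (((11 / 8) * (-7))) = 64 / 77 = 0.83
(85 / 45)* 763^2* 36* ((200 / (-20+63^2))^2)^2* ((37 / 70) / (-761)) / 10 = -3347970752000000 / 185068792645741961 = -0.02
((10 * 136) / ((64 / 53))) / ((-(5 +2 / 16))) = -219.76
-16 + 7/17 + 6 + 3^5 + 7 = 4087/17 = 240.41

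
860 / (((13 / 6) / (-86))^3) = -118153762560 / 2197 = -53779591.52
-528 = -528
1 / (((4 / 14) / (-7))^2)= 2401 / 4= 600.25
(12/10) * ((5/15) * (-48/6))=-3.20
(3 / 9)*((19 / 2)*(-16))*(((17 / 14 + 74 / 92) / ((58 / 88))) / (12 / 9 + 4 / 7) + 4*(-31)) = 12408596 / 2001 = 6201.20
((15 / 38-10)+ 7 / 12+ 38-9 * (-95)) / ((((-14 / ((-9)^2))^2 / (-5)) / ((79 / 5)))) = -34821879831 / 14896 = -2337666.48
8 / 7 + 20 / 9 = 212 / 63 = 3.37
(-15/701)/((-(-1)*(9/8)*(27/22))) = -880/56781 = -0.02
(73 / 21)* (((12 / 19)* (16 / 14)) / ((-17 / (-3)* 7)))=7008 / 110789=0.06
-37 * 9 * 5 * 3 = -4995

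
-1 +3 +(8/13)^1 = 34/13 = 2.62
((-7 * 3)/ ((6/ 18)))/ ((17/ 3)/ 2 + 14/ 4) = -189/ 19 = -9.95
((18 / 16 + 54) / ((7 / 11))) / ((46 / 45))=31185 / 368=84.74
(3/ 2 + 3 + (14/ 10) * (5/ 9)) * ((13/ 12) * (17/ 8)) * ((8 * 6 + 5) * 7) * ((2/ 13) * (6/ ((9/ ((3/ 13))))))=599165/ 5616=106.69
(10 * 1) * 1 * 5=50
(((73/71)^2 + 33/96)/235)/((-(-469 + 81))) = 225979/14708428160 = 0.00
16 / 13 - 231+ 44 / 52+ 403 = 2263 / 13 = 174.08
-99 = -99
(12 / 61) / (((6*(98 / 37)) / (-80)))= -2960 / 2989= -0.99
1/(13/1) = 1/13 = 0.08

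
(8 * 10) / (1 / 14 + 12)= 1120 / 169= 6.63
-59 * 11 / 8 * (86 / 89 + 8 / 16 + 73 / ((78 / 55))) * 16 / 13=-238516586 / 45123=-5285.92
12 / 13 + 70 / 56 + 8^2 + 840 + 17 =923.17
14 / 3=4.67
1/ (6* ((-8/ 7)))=-7/ 48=-0.15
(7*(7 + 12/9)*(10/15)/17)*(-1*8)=-2800/153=-18.30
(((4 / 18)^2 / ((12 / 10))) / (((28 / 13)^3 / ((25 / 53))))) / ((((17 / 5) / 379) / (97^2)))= 4896578854375 / 2403118368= 2037.59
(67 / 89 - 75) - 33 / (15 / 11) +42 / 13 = -550827 / 5785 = -95.22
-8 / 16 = -1 / 2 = -0.50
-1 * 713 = -713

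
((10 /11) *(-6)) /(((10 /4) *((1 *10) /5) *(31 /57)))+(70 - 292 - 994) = -415340 /341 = -1218.01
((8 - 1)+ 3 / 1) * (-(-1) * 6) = 60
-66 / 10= -33 / 5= -6.60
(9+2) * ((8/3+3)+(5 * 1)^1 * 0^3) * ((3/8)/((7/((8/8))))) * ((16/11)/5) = 34/35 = 0.97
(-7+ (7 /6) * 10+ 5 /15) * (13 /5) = 13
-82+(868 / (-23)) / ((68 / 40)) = -40742 / 391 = -104.20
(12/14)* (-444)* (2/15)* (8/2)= -7104/35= -202.97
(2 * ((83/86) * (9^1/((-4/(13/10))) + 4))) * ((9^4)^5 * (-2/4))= -1009086233101725090483/80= -12613577913771563631.04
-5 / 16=-0.31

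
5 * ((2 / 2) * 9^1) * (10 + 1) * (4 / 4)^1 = 495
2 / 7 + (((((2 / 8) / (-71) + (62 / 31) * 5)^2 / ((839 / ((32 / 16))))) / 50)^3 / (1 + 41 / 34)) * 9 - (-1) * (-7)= -2844616934823542207641041354923 / 423666379834452205914400000000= -6.71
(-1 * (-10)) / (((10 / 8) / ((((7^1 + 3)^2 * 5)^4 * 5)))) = 2500000000000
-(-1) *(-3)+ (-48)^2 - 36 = 2265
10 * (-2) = -20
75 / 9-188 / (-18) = 169 / 9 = 18.78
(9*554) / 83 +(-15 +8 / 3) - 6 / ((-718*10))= 42675077 / 893910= 47.74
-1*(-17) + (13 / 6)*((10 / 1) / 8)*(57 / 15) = 655 / 24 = 27.29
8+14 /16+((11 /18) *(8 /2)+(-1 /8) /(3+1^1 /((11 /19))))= 42281 /3744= 11.29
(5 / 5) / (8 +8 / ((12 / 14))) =3 / 52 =0.06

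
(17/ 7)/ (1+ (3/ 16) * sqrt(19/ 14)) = 8704/ 3413 - 816 * sqrt(266)/ 23891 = 1.99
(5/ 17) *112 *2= 1120/ 17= 65.88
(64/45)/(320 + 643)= 64/43335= 0.00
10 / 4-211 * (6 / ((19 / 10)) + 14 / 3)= -187927 / 114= -1648.48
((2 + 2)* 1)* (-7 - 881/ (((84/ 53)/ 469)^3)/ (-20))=39448266424111/ 8640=4565771576.86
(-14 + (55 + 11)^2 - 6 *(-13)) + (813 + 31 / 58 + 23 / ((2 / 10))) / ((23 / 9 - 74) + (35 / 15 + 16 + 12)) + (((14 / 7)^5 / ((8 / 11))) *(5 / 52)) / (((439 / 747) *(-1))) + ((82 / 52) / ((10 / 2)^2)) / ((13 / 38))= 34950627088227 / 7960694300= 4390.40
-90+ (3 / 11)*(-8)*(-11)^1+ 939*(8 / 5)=7182 / 5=1436.40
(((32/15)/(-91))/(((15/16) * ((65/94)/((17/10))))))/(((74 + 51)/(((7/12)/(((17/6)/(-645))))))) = 0.07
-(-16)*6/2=48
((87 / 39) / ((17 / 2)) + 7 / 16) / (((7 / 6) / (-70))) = -42.00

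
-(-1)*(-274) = -274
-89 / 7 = -12.71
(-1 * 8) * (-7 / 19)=56 / 19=2.95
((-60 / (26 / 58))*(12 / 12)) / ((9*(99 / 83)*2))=-6.23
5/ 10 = 1/ 2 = 0.50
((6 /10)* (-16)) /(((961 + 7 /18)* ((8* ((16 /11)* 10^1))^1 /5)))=-297 /692200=-0.00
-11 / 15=-0.73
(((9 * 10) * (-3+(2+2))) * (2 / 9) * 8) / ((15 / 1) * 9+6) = 160 / 141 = 1.13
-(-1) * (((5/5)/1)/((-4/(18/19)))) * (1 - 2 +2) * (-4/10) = 0.09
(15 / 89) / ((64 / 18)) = 135 / 2848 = 0.05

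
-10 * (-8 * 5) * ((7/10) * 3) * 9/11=7560/11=687.27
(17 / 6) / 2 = 17 / 12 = 1.42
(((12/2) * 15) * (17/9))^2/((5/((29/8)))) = 41905/2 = 20952.50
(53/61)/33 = 53/2013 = 0.03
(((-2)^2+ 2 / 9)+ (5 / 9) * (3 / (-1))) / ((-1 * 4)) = -23 / 36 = -0.64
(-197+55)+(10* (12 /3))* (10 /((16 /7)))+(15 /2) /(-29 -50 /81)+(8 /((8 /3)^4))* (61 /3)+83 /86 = 1950439483 /52816384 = 36.93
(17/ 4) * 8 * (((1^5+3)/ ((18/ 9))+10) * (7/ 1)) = 2856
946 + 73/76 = 71969/76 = 946.96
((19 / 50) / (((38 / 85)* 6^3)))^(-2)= 18662400 / 289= 64575.78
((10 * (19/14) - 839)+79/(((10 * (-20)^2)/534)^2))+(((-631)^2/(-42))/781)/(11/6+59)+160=-1060337131734379/1596364000000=-664.22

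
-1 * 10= -10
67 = 67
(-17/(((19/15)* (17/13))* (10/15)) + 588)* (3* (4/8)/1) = 65277/76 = 858.91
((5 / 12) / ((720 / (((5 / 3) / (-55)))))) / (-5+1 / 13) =13 / 3649536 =0.00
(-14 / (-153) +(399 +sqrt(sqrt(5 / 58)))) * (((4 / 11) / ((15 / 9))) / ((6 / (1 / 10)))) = 5^(1 / 4) * 58^(3 / 4) / 15950 +5551 / 3825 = 1.45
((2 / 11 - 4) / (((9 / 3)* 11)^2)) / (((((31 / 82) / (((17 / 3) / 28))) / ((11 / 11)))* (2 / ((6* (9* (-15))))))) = 31365 / 41261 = 0.76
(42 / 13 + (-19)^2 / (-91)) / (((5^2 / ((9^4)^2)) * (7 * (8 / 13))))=-2884130307 / 9800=-294299.01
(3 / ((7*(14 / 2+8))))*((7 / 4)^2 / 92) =7 / 7360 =0.00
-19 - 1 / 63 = -1198 / 63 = -19.02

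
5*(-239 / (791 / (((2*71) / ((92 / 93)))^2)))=-52101532755 / 1673756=-31128.51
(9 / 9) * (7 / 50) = 7 / 50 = 0.14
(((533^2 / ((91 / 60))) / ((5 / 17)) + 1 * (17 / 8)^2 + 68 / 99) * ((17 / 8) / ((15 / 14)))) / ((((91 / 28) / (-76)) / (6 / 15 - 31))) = 155099855498543 / 171600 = 903845311.76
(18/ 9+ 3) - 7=-2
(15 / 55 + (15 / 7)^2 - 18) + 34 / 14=-5771 / 539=-10.71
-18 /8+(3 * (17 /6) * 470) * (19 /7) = 303557 /28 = 10841.32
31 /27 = 1.15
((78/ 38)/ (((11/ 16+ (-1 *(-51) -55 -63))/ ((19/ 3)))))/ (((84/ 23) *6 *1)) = -598/ 66843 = -0.01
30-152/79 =2218/79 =28.08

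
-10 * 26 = -260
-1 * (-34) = 34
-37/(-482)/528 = 37/254496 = 0.00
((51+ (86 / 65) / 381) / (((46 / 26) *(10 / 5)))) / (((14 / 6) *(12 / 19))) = 3428417 / 350520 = 9.78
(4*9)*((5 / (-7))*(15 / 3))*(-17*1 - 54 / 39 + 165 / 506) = 2321.81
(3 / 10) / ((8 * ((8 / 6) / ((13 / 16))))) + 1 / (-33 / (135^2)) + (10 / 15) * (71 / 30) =-279124673 / 506880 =-550.67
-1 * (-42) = 42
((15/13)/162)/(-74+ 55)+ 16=16.00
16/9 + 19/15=137/45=3.04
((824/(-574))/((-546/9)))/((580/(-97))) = -0.00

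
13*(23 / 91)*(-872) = -20056 / 7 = -2865.14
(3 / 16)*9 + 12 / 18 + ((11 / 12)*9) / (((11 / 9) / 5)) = 1733 / 48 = 36.10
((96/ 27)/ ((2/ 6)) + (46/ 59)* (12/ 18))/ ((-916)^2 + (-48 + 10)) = 330/ 24751031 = 0.00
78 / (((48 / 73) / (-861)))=-817089 / 8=-102136.12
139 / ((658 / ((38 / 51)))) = 2641 / 16779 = 0.16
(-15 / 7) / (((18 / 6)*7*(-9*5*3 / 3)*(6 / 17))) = 17 / 2646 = 0.01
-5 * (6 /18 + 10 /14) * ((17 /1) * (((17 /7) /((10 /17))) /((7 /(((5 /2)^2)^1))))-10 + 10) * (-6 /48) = 1351075 /32928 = 41.03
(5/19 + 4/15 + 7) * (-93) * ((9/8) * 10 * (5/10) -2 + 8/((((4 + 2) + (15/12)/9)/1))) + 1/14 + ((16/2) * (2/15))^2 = -91261475503/26453700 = -3449.86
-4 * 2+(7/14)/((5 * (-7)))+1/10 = -277/35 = -7.91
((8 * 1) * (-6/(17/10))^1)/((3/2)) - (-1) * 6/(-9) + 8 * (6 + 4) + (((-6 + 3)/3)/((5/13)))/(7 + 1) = 122777/2040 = 60.18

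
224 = 224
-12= -12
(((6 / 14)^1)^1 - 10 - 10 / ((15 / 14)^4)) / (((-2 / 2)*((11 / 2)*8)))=1216199 / 3118500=0.39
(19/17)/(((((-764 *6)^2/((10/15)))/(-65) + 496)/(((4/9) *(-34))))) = 1235/35423262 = 0.00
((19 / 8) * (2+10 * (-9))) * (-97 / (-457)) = -44.36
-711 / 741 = -0.96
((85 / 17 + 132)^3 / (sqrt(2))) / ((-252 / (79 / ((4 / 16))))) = -203136887 * sqrt(2) / 126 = -2279991.59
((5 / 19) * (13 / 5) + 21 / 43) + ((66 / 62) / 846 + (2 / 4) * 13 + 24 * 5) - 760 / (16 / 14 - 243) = 790899540511 / 6045884151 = 130.82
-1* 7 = -7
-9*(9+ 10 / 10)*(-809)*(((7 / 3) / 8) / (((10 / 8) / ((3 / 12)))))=16989 / 4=4247.25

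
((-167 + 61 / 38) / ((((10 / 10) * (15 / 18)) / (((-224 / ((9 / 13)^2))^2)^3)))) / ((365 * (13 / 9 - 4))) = 2217292381731803.32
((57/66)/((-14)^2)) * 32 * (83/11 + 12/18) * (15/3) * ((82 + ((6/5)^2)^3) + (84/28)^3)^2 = 521152596312436/7177734375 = 72606.84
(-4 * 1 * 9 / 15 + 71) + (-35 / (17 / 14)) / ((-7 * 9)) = 52829 / 765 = 69.06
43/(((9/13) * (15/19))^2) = 2623387/18225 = 143.94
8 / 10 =4 / 5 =0.80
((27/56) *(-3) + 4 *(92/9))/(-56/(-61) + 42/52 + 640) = 15764047/256479804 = 0.06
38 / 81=0.47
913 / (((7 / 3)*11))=35.57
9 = 9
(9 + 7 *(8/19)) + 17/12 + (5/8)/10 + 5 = 16805/912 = 18.43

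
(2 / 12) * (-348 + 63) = -95 / 2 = -47.50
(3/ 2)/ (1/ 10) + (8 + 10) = 33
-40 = -40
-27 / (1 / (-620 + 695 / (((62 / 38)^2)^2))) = 13014267975 / 923521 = 14092.01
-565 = -565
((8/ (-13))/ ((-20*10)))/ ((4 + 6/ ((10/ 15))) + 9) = 1/ 7150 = 0.00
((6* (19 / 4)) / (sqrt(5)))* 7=399* sqrt(5) / 10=89.22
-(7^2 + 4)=-53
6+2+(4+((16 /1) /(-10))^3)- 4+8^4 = 4099.90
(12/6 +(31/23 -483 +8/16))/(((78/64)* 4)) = -29388/299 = -98.29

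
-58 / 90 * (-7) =203 / 45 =4.51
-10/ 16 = -5/ 8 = -0.62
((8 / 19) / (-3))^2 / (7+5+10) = 32 / 35739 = 0.00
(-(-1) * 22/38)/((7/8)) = 88/133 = 0.66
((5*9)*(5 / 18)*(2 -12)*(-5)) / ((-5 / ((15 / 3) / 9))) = -625 / 9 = -69.44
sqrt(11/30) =sqrt(330)/30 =0.61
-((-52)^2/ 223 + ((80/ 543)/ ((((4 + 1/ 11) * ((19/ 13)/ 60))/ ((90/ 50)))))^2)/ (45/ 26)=-1317101078176/ 118681145235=-11.10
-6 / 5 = -1.20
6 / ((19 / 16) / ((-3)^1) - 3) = -288 / 163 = -1.77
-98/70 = -7/5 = -1.40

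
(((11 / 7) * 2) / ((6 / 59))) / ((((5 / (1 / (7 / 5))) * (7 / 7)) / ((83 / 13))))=28.19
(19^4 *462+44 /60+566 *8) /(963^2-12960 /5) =903192461 /13871655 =65.11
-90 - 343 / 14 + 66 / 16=-883 / 8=-110.38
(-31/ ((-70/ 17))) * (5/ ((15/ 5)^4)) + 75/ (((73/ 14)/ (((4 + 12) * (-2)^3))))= -152371129/ 82782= -1840.63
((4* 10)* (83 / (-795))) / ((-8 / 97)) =8051 / 159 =50.64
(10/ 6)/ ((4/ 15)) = 25/ 4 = 6.25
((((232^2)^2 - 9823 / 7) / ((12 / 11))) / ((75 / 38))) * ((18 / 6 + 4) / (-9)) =-52325216801 / 50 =-1046504336.02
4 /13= 0.31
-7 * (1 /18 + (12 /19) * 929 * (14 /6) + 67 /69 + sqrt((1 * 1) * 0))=-75439301 /7866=-9590.55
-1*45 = -45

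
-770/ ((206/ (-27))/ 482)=5010390/ 103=48644.56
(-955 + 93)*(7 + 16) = -19826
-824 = -824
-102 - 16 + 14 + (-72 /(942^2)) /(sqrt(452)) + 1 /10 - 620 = -7239 /10 - sqrt(113) /2785337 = -723.90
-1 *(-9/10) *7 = 63/10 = 6.30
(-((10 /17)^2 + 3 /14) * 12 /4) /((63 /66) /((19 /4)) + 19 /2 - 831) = 1421409 /694501969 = 0.00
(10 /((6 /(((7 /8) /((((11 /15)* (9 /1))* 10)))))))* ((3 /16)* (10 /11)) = 175 /46464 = 0.00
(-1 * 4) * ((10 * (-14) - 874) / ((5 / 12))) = 48672 / 5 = 9734.40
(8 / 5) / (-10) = -4 / 25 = -0.16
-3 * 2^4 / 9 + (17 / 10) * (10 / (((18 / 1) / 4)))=-14 / 9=-1.56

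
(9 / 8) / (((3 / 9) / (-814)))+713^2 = 2022487 / 4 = 505621.75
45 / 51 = 0.88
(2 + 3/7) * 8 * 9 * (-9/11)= -11016/77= -143.06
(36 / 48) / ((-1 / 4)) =-3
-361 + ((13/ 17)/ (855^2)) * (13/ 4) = -17945201531/ 49709700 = -361.00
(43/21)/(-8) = -43/168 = -0.26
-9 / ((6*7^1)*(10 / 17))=-51 / 140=-0.36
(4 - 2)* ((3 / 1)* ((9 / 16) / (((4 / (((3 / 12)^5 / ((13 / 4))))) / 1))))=27 / 106496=0.00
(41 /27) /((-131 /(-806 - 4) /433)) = 532590 /131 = 4065.57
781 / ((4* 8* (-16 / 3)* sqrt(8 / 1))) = -2343* sqrt(2) / 2048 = -1.62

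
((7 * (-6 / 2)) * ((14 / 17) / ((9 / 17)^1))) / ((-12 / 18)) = 49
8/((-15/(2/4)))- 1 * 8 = -124/15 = -8.27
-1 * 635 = -635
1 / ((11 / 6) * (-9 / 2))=-4 / 33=-0.12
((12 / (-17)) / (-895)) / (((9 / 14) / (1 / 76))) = 14 / 867255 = 0.00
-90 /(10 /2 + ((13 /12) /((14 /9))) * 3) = -5040 /397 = -12.70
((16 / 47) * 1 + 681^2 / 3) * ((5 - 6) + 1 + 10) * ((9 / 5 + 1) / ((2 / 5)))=508592350 / 47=10821113.83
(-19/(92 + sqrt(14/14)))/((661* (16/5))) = -0.00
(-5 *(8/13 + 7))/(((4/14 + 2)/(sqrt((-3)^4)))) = -31185/208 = -149.93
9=9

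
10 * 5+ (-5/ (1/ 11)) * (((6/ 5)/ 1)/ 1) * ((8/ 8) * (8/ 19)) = 422/ 19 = 22.21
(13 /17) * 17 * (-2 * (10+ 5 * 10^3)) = -130260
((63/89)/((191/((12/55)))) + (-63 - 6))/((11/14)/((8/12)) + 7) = -1806292572/214102405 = -8.44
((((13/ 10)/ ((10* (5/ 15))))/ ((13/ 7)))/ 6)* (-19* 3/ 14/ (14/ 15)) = -171/ 1120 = -0.15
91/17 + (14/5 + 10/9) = 7087/765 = 9.26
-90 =-90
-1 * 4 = -4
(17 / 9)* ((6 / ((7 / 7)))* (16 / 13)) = 544 / 39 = 13.95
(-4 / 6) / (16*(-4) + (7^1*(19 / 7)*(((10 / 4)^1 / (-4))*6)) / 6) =16 / 1821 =0.01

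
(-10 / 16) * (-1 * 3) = 15 / 8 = 1.88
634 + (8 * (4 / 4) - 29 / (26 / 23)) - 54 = 14621 / 26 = 562.35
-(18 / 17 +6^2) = -630 / 17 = -37.06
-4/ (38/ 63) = -126/ 19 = -6.63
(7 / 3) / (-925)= -7 / 2775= -0.00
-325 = -325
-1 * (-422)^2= -178084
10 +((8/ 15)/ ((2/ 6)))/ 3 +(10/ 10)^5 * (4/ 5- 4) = 22/ 3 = 7.33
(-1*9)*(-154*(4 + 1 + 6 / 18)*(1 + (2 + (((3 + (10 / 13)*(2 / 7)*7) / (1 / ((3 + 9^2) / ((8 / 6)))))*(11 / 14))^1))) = 21876624 / 13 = 1682817.23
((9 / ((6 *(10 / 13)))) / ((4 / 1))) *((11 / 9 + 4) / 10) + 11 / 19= 38009 / 45600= 0.83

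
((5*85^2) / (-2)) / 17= -2125 / 2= -1062.50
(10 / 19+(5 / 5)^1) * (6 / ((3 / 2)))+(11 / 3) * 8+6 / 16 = 16331 / 456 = 35.81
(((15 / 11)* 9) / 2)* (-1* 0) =0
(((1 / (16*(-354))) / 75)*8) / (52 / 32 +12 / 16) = -2 / 252225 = -0.00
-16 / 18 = -8 / 9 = -0.89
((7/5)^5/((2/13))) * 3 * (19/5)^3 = 4495889307/781250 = 5754.74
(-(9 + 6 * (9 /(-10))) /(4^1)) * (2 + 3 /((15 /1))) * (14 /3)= -231 /25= -9.24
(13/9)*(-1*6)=-26/3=-8.67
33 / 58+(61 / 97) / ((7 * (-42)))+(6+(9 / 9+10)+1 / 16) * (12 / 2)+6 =360389149 / 3308088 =108.94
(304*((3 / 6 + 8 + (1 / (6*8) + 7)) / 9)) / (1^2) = 14155 / 27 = 524.26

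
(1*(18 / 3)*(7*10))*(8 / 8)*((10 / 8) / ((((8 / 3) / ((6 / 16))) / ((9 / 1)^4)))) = 31000725 / 64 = 484386.33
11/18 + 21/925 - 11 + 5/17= -2850899/283050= -10.07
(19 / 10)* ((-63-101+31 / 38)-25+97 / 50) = -44233 / 125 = -353.86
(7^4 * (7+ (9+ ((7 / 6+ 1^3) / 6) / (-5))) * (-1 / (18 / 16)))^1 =-13767334 / 405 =-33993.42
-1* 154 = -154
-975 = -975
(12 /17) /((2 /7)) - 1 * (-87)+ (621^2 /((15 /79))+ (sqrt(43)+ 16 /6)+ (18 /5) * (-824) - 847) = sqrt(43)+ 516966941 /255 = 2027327.89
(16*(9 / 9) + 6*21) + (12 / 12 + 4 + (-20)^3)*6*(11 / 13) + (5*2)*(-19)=-40638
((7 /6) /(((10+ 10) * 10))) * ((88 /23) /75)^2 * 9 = 3388 /24796875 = 0.00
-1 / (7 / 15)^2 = -225 / 49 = -4.59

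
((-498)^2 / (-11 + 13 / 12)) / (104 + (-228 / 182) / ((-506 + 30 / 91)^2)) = -3150849536262144 / 13102917702875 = -240.47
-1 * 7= -7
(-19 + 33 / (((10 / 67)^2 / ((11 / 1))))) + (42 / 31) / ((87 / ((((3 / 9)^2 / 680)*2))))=223872460099 / 13754700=16276.07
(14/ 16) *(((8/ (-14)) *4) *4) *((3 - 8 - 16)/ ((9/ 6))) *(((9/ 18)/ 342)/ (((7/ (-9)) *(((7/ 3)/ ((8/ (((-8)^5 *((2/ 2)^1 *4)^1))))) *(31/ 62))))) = 3/ 272384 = 0.00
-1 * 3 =-3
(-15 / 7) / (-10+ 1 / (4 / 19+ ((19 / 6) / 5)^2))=31377 / 122486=0.26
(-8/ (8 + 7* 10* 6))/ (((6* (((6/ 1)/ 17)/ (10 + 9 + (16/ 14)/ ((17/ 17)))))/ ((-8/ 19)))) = 3196/ 42693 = 0.07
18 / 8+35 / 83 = 887 / 332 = 2.67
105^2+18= 11043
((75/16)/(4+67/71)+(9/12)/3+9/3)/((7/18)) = 10.80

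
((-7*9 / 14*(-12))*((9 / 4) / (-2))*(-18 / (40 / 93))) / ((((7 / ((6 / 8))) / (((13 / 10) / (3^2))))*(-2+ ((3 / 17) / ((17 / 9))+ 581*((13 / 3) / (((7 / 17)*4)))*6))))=0.00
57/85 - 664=-56383/85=-663.33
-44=-44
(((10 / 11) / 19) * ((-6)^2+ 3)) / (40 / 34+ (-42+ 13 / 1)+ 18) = -6630 / 34903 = -0.19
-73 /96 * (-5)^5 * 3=228125 /32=7128.91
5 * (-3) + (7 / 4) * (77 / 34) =-1501 / 136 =-11.04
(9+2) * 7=77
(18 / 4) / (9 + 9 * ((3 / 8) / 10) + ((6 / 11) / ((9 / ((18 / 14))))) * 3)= 0.47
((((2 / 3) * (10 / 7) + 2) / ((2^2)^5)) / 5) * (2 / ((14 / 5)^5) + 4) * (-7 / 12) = -11147321 / 8260976640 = -0.00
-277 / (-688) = 277 / 688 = 0.40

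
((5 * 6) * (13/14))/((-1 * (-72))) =65/168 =0.39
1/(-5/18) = -18/5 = -3.60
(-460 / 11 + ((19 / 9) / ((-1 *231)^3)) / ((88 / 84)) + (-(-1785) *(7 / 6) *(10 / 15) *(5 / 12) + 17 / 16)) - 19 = 518.72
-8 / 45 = -0.18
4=4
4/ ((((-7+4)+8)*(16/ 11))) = 11/ 20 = 0.55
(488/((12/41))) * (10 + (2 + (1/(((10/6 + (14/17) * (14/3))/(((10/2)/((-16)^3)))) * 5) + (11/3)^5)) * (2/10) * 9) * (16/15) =468885017312819/218505600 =2145871.86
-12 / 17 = -0.71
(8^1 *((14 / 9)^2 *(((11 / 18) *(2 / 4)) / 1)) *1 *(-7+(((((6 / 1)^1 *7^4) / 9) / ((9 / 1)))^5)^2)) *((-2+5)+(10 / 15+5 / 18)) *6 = 4432739742229500768764681.00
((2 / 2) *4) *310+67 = 1307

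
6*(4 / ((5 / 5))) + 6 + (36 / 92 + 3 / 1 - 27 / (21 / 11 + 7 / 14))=27042 / 1219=22.18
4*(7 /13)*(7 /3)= 196 /39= 5.03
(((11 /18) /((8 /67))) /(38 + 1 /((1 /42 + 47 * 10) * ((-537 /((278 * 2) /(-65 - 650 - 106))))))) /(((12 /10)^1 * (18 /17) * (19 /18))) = 0.10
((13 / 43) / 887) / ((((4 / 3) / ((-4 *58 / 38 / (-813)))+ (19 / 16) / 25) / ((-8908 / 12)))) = -0.00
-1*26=-26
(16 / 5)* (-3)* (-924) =44352 / 5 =8870.40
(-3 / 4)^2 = 9 / 16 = 0.56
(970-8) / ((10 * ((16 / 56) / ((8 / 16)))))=3367 / 20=168.35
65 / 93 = 0.70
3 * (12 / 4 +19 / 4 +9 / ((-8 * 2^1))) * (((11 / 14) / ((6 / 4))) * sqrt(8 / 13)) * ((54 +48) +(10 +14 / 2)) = 1054.37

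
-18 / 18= -1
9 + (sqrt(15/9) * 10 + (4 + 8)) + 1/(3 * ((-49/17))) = 10 * sqrt(15)/3 + 3070/147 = 33.79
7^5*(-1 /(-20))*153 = 2571471 /20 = 128573.55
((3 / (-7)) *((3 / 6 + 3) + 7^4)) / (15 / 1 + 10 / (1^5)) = -2061 / 50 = -41.22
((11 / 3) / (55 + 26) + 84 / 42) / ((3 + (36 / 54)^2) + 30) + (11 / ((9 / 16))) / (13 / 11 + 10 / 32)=4014577 / 305343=13.15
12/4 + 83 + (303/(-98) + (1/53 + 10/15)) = 83.59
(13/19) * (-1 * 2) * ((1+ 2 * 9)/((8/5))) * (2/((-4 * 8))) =65/64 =1.02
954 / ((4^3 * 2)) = 7.45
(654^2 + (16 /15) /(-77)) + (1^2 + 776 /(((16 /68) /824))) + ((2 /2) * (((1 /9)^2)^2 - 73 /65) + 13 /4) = 3145271.11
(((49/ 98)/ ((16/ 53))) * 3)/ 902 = 159/ 28864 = 0.01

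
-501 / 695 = -0.72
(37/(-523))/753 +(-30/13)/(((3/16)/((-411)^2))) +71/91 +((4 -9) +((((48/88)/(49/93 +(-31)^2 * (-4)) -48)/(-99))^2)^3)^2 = -565500217786337385543024918897932849553556068121660661575668942172022978964808318126119063276659816804342226163/272005609606391804429110234042965109918331105896015249035907762540254668516526774697161841743573315277683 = -2079002.04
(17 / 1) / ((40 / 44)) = 187 / 10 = 18.70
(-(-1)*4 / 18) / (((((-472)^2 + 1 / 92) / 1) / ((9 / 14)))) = 92 / 143472903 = 0.00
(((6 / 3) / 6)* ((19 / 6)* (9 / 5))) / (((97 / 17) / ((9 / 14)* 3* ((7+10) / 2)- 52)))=-11.86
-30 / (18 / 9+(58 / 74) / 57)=-63270 / 4247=-14.90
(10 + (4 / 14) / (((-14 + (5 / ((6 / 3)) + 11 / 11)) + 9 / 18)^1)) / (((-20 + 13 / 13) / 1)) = -349 / 665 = -0.52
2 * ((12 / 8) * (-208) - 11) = -646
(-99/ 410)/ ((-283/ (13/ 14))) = 0.00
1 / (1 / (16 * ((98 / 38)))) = 784 / 19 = 41.26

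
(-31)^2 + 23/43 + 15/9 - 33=119996/129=930.20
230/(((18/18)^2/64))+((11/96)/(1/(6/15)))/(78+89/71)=19879066381/1350480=14720.00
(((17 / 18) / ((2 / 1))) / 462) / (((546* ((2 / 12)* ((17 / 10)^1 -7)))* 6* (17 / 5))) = -25 / 240648408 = -0.00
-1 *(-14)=14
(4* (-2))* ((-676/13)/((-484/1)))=-0.86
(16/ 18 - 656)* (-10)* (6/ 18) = 58960/ 27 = 2183.70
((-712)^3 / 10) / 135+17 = -180460589 / 675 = -267349.02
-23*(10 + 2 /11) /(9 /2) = -5152 /99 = -52.04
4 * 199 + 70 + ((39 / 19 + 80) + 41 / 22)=397065 / 418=949.92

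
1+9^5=59050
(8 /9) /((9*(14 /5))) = 20 /567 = 0.04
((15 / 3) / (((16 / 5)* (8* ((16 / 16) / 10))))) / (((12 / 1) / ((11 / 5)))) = 275 / 768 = 0.36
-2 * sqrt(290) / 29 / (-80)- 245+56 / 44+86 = -1735 / 11+sqrt(290) / 1160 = -157.71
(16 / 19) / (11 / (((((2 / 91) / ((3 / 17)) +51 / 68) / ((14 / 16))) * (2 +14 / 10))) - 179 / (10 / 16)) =-0.00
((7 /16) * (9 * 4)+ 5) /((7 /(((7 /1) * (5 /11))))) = 415 /44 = 9.43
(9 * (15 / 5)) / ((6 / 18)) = 81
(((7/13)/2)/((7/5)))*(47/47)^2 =5/26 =0.19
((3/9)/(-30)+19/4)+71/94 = 46481/8460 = 5.49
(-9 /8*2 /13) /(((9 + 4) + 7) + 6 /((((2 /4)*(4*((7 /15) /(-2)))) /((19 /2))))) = 0.00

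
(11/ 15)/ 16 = 11/ 240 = 0.05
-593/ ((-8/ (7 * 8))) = 4151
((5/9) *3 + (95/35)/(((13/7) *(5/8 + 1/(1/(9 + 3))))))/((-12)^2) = 7021/567216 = 0.01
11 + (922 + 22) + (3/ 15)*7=956.40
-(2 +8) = -10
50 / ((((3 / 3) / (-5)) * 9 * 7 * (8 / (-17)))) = 2125 / 252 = 8.43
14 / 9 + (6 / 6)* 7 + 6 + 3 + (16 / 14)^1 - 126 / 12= 1033 / 126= 8.20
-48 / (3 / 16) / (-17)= 256 / 17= 15.06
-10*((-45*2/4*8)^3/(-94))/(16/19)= -34627500/47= -736755.32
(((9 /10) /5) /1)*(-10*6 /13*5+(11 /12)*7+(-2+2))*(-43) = 335271 /2600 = 128.95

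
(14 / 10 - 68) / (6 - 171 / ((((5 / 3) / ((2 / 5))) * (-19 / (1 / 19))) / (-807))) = 10545 / 13576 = 0.78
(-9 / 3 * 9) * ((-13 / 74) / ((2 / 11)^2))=42471 / 296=143.48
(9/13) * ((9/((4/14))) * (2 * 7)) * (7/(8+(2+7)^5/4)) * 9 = 1000188/768053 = 1.30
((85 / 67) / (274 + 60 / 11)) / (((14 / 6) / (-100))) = -140250 / 720853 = -0.19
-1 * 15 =-15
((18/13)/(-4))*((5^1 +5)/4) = -45/52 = -0.87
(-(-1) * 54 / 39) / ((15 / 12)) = 72 / 65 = 1.11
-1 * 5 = -5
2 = 2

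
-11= -11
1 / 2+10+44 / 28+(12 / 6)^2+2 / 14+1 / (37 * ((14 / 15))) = 601 / 37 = 16.24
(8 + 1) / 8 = 9 / 8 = 1.12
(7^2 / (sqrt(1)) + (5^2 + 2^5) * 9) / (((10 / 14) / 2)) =7868 / 5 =1573.60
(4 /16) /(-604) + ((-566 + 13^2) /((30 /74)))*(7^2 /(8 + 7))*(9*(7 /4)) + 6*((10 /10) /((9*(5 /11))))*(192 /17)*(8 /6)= -155132591623 /3080400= -50361.18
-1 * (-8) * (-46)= -368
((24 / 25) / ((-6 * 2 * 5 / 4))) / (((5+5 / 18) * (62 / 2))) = -144 / 368125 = -0.00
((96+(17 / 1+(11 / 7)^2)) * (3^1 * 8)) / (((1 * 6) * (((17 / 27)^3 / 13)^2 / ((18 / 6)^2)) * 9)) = 1481808985691112 / 1182740881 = 1252860.21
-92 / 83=-1.11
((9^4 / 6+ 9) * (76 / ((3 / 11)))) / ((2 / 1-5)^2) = 102410 / 3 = 34136.67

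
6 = 6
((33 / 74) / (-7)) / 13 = -0.00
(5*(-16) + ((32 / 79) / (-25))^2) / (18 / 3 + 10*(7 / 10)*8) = -5033048 / 3900625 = -1.29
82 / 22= 41 / 11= 3.73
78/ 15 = 26/ 5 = 5.20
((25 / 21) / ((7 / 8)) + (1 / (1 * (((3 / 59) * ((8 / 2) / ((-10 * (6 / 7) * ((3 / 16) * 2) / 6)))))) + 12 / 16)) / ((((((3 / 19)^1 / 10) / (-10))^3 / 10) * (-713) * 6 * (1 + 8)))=-34533.01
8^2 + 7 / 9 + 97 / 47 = 28274 / 423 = 66.84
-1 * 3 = -3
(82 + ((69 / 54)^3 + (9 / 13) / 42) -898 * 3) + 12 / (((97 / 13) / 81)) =-127648991671 / 51479064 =-2479.63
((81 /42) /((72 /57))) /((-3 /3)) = -171 /112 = -1.53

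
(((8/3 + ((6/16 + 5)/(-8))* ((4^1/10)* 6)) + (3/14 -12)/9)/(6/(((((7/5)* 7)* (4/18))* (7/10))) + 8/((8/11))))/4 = -7007/1639360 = -0.00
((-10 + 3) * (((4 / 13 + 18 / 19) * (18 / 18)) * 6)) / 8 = -3255 / 494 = -6.59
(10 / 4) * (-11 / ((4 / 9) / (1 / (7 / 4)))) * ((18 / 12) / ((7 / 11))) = -16335 / 196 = -83.34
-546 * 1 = -546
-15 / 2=-7.50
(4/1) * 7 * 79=2212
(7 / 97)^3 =343 / 912673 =0.00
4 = 4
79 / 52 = 1.52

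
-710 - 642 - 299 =-1651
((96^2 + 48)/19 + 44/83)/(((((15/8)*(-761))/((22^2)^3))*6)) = -349095817376768/54004365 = -6464214.83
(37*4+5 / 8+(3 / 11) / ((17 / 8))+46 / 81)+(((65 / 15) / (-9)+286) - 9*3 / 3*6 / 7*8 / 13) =4742636981 / 11027016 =430.09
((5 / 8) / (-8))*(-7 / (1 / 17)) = 595 / 64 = 9.30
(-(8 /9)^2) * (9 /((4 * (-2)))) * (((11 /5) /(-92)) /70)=-11 /36225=-0.00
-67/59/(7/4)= -268/413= -0.65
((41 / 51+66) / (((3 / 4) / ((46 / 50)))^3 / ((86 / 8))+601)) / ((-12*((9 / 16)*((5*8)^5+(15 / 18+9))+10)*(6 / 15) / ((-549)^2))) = -19101886268852160 / 157653760886772704579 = -0.00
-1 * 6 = -6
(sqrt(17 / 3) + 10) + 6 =sqrt(51) / 3 + 16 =18.38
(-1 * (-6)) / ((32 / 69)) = 207 / 16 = 12.94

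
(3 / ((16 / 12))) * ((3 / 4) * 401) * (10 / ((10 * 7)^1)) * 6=32481 / 56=580.02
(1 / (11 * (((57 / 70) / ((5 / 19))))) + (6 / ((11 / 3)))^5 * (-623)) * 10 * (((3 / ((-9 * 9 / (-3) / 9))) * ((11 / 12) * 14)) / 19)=-44621619397670 / 903803571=-49370.93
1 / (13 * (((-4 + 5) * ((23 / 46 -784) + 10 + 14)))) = -2 / 19747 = -0.00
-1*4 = -4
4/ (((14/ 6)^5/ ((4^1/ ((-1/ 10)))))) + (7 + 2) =6.69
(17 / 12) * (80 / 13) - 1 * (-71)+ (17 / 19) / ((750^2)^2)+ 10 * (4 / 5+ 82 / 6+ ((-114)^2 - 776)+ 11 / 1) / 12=803740078125000221 / 78152343750000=10284.27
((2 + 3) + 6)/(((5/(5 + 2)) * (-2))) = -77/10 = -7.70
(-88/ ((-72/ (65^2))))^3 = 100382543421875/ 729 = 137698962169.92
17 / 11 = 1.55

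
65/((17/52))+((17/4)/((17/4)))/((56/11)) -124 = 71419/952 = 75.02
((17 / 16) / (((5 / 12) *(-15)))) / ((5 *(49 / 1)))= -0.00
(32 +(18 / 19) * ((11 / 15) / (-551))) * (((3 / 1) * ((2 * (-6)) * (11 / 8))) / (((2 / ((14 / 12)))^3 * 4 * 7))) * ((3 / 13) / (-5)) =451405493 / 871020800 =0.52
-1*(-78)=78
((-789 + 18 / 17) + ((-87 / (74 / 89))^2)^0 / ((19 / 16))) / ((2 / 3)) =-762699 / 646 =-1180.65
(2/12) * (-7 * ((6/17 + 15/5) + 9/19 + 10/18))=-89173/17442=-5.11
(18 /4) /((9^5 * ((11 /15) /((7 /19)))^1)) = 35 /914166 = 0.00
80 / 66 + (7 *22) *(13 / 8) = 251.46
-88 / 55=-8 / 5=-1.60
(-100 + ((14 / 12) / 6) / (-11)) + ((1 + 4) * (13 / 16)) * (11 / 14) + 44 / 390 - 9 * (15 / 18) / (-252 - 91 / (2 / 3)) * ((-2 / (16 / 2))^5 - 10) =-165386008079 / 1706664960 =-96.91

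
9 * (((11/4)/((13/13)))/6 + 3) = 249/8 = 31.12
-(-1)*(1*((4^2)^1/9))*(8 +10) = 32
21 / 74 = 0.28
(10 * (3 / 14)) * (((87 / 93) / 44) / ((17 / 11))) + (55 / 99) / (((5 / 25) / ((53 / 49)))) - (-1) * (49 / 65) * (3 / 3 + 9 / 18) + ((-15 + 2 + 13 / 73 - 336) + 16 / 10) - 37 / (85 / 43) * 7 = -2091210036337 / 4411084860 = -474.08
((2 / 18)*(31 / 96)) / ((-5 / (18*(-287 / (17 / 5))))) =10.90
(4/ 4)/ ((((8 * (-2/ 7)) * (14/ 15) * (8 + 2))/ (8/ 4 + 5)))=-21/ 64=-0.33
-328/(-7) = 328/7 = 46.86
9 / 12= 3 / 4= 0.75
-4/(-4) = 1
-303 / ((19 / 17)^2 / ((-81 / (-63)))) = -788103 / 2527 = -311.87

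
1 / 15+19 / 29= 314 / 435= 0.72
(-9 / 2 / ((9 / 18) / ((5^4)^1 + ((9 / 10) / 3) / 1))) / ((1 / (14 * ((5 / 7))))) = -56277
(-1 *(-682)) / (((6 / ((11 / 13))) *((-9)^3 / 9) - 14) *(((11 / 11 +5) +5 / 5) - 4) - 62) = -3751 / 10049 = -0.37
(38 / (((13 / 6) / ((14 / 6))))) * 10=5320 / 13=409.23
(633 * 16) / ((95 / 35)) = 3731.37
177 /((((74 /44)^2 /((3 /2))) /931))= 87388.87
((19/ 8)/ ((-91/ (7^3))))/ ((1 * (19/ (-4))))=49/ 26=1.88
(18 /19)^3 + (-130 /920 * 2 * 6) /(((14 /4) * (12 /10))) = 493117 /1104299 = 0.45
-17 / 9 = -1.89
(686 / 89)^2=470596 / 7921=59.41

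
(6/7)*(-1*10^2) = -600/7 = -85.71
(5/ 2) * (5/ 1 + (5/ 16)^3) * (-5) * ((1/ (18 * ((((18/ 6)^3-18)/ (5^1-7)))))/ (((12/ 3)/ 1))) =515125/ 2654208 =0.19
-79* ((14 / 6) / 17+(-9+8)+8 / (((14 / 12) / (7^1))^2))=-1156876 / 51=-22683.84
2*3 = 6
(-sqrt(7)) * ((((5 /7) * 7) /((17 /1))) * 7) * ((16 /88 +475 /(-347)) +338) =-44996525 * sqrt(7) /64889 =-1834.67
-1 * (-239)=239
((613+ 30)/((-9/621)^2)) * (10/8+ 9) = 125514243/4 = 31378560.75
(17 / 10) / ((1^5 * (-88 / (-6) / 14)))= 357 / 220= 1.62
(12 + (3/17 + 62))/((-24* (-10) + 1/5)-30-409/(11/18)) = -69355/429233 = -0.16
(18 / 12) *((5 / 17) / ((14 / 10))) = 75 / 238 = 0.32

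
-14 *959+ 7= -13419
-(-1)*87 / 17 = 87 / 17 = 5.12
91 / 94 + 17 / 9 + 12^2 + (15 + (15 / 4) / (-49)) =13412893 / 82908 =161.78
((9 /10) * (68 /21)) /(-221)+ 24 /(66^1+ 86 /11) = 588 /1885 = 0.31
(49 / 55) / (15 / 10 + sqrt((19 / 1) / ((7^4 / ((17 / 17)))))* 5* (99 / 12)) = 0.17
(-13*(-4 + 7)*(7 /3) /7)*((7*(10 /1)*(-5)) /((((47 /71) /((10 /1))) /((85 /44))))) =68648125 /517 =132781.67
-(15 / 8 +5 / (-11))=-125 / 88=-1.42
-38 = -38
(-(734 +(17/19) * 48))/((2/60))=-442860/19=-23308.42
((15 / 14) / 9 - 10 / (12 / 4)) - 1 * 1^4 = -59 / 14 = -4.21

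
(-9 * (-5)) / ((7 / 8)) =360 / 7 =51.43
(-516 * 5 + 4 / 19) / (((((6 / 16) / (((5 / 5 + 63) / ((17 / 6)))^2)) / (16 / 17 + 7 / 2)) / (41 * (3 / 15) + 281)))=-2104186805157888 / 466735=-4508311579.71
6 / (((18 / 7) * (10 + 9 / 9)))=7 / 33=0.21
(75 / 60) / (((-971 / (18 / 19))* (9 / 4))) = -10 / 18449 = -0.00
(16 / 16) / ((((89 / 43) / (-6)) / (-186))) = 47988 / 89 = 539.19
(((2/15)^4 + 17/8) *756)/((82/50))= 6025271/6150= 979.72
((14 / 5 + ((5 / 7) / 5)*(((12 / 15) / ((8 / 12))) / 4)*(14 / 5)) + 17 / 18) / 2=1.93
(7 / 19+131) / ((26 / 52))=4992 / 19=262.74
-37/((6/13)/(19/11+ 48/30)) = -29341/110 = -266.74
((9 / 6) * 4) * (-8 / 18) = -2.67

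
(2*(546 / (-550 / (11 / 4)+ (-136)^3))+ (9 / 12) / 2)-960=-61899679 / 64504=-959.63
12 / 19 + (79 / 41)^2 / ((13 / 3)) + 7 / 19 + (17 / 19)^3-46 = -6509252869 / 149889727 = -43.43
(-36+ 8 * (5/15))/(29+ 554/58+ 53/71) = -41180/48549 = -0.85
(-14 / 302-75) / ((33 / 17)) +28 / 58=-5516914 / 144507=-38.18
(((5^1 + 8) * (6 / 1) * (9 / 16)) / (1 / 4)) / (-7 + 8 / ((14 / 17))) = 64.66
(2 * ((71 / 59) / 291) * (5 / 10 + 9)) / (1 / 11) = 14839 / 17169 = 0.86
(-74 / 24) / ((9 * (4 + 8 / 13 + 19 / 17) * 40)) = -8177 / 5473440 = -0.00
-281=-281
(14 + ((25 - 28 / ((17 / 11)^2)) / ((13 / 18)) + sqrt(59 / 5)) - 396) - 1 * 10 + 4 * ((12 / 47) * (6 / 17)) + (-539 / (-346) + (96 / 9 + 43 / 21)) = -153528319703 / 427674338 + sqrt(295) / 5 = -355.55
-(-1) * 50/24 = 25/12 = 2.08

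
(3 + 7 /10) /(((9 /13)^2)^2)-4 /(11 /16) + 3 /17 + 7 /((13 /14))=2871503977 /159497910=18.00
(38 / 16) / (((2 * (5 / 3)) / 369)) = 21033 / 80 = 262.91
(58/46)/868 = 29/19964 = 0.00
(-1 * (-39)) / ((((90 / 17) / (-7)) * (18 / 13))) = -20111 / 540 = -37.24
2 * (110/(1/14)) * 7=21560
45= 45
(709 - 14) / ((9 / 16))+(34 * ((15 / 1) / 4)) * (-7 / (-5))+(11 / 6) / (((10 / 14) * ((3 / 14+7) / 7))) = 1416.55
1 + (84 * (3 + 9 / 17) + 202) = 499.47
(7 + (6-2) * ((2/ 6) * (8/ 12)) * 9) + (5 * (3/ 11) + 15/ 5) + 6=25.36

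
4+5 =9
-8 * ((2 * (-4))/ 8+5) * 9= -288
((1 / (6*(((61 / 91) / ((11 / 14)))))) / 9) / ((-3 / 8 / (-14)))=4004 / 4941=0.81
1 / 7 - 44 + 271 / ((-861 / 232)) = -100633 / 861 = -116.88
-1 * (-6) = 6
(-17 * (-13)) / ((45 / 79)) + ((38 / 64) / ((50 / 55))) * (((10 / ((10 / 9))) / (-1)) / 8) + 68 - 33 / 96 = 10480879 / 23040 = 454.90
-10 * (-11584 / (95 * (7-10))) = -23168 / 57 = -406.46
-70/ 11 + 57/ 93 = -1961/ 341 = -5.75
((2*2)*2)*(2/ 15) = 16/ 15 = 1.07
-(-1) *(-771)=-771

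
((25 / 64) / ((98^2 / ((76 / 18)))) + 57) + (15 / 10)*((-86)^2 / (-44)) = -195.14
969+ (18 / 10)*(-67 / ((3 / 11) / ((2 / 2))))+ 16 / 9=23786 / 45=528.58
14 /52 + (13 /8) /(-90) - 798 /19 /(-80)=1453 /1872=0.78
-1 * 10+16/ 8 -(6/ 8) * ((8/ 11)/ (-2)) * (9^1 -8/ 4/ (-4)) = -119/ 22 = -5.41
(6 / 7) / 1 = 6 / 7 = 0.86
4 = 4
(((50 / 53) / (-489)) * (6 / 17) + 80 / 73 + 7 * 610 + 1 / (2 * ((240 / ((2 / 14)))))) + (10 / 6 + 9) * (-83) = 40654603224973 / 12007518880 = 3385.76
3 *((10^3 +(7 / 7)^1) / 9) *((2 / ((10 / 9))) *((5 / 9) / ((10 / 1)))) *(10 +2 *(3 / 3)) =2002 / 5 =400.40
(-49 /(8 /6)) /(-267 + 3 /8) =98 /711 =0.14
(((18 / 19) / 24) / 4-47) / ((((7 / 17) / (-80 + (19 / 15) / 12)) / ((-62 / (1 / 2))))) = -21652594459 / 19152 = -1130565.71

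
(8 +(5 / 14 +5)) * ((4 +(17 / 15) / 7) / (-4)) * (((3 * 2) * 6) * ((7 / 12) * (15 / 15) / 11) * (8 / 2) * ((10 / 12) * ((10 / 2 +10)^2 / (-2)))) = 9949.55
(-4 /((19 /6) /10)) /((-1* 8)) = 30 /19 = 1.58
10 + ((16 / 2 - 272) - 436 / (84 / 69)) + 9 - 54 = -4600 / 7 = -657.14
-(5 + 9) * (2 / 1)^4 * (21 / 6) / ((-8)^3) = 1.53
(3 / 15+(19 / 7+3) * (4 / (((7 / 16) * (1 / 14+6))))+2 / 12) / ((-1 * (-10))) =32029 / 35700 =0.90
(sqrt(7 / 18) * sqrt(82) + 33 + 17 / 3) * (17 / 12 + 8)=113 * sqrt(287) / 36 + 3277 / 9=417.29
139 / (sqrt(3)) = 139 * sqrt(3) / 3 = 80.25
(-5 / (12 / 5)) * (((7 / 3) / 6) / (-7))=25 / 216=0.12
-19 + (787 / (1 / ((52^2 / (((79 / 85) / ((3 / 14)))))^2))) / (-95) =-3219861.35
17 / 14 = 1.21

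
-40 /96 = -5 /12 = -0.42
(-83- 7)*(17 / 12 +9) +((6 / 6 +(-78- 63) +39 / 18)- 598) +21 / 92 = -461777 / 276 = -1673.11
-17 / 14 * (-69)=1173 / 14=83.79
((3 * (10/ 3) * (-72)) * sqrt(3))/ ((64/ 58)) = -1305 * sqrt(3)/ 2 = -1130.16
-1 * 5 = -5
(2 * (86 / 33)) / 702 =86 / 11583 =0.01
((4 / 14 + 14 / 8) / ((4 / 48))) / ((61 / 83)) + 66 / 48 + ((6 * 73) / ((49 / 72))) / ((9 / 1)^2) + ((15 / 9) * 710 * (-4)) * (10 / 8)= -421384955 / 71736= -5874.11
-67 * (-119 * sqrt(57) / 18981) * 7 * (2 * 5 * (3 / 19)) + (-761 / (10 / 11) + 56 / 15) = -798.32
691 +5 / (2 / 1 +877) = 607394 / 879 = 691.01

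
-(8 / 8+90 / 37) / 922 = -127 / 34114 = -0.00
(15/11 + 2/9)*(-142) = -22294/99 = -225.19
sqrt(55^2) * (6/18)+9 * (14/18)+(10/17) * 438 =282.98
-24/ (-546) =4/ 91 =0.04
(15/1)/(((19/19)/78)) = 1170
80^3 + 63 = 512063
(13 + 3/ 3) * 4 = 56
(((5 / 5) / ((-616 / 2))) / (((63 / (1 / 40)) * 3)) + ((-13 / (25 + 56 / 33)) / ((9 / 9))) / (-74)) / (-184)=-499426363 / 13965869111040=-0.00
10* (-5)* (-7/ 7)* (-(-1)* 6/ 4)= 75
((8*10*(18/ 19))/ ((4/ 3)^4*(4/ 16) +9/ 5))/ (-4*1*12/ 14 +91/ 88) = -12.22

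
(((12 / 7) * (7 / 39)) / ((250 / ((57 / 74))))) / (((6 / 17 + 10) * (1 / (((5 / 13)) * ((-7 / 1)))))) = -6783 / 27513200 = -0.00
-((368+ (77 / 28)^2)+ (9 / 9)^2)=-376.56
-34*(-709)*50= 1205300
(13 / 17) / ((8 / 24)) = 39 / 17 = 2.29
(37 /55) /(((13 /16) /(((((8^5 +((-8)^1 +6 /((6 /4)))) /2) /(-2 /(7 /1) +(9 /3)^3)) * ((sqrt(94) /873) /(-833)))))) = -0.01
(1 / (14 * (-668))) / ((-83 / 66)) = 33 / 388108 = 0.00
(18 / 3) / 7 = 6 / 7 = 0.86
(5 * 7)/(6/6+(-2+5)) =35/4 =8.75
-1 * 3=-3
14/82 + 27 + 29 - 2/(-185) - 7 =373042/7585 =49.18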